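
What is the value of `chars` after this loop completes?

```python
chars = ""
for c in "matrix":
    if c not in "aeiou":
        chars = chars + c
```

Remove vowels from 'matrix'
`chars` takes the values: "" → "m" → "mt" → "mtr" → "mtrx"

Answer: "mtrx"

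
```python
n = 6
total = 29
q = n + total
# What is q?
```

Trace:
`n = 6` → n = 6
`total = 29` → total = 29
`q = n + total` → q = 35
So q = 35

Answer: 35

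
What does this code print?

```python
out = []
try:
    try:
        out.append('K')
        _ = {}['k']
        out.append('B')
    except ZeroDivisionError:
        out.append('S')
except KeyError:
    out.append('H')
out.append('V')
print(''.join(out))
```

Execution trace: 'K' (try body) → 'H' (outer except KeyError) → 'V' (after the try/except). Output: KHV

Answer: KHV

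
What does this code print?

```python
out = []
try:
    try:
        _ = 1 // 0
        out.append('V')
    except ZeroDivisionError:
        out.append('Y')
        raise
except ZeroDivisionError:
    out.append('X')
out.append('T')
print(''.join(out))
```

Execution trace: 'Y' (except ZeroDivisionError) → 'X' (outer except ZeroDivisionError) → 'T' (after the try/except). Output: YXT

Answer: YXT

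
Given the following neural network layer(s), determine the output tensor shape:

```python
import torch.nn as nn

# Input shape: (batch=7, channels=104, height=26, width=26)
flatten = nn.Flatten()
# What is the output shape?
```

Input: (7, 104, 26, 26) -> Output: (7, 70304)

Answer: (7, 70304)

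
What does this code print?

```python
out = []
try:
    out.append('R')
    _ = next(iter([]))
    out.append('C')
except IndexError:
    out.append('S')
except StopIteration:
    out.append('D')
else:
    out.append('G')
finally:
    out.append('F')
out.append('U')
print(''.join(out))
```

Execution trace: 'R' (try body) → 'D' (except StopIteration) → 'F' (finally) → 'U' (after the try/except). Output: RDFU

Answer: RDFU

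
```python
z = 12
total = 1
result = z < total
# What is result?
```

Trace:
`z = 12` → z = 12
`total = 1` → total = 1
`result = z < total` → result = False
So result = False

Answer: False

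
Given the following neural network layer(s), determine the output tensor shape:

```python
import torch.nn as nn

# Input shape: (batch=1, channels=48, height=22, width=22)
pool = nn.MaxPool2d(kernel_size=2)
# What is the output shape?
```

Input: (1, 48, 22, 22) -> Output: (1, 48, 11, 11)

Answer: (1, 48, 11, 11)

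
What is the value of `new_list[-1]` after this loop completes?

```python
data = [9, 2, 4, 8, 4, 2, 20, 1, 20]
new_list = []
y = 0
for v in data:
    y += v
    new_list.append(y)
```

Cumulative sum ends at 70
`new_list` takes the values: [] → [9] → [9, 11] → [9, 11, 15] → [9, 11, 15, 23] → [9, 11, 15, 23, 27] → [9, 11, 15, 23, 27, 29] → [9, 11, 15, 23, 27, 29, 49] → [9, 11, 15, 23, 27, 29, 49, 50] → [9, 11, 15, 23, 27, 29, 49, 50, 70]
So `new_list[-1]` = 70

Answer: 70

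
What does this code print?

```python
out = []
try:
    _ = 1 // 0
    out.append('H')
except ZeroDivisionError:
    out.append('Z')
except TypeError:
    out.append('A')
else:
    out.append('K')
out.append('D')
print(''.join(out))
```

Execution trace: 'Z' (except ZeroDivisionError) → 'D' (after the try/except). Output: ZD

Answer: ZD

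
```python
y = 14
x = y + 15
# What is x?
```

Trace:
`y = 14` → y = 14
`x = y + 15` → x = 29
So x = 29

Answer: 29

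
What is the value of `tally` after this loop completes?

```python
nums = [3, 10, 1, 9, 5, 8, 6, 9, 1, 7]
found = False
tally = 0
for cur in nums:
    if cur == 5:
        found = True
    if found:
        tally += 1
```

Count elements after first 5 in [3, 10, 1, 9, 5, 8, 6, 9, 1, 7]
`tally` takes the values: 0 → 1 → 2 → 3 → 4 → 5 → 6

Answer: 6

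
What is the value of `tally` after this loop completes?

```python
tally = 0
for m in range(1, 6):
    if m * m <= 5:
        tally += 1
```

Count numbers where m² ≤ 5
`tally` takes the values: 0 → 1 → 2

Answer: 2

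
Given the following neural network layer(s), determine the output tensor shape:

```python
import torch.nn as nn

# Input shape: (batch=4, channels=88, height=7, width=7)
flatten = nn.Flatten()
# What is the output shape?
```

Input: (4, 88, 7, 7) -> Output: (4, 4312)

Answer: (4, 4312)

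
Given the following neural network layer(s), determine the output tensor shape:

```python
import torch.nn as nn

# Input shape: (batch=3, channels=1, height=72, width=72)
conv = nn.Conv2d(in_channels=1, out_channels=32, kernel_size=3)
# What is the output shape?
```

Input: (3, 1, 72, 72) -> Output: (3, 32, 70, 70)

Answer: (3, 32, 70, 70)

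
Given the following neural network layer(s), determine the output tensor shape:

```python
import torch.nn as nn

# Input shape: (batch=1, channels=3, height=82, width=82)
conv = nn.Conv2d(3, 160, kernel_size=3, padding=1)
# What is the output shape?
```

Input: (1, 3, 82, 82) -> Output: (1, 160, 82, 82)

Answer: (1, 160, 82, 82)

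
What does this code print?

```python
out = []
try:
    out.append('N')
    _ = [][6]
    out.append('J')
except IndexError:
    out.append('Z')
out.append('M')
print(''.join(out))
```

Execution trace: 'N' (try body) → 'Z' (except IndexError) → 'M' (after the try/except). Output: NZM

Answer: NZM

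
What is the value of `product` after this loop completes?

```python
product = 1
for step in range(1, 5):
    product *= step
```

4! = 24
`product` takes the values: 1 → 2 → 6 → 24

Answer: 24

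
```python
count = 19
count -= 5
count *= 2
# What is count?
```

Trace:
`count = 19` → count = 19
`count -= 5` → count = 14
`count *= 2` → count = 28
So count = 28

Answer: 28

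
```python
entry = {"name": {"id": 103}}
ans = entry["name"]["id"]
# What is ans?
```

Trace:
`entry = {"name": {"id": 103}}` → entry = {'name': {'id': 103}}
`ans = entry["name"]["id"]` → ans = 103
So ans = 103

Answer: 103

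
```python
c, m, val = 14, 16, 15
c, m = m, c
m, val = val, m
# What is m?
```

Trace:
`c, m, val = 14, 16, 15` → c = 14; m = 16; val = 15
`c, m = m, c` → c = 16; m = 14
`m, val = val, m` → m = 15; val = 14
So m = 15

Answer: 15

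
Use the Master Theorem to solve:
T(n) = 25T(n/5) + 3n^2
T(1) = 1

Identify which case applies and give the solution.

a=25, b=5, f(n)=3n^2. log_5(25) = 2. Since c=2 = 2, Case 2 applies: T(n) = Θ(n^log_b(a) · log n) = O(n^2 log n).

Answer: O(n^2 log n) - Case 2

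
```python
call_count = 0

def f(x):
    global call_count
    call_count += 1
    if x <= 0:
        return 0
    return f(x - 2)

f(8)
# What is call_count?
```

Linear recursion stepping by 2: 5 calls from x=8 down to ≤0.

Answer: 5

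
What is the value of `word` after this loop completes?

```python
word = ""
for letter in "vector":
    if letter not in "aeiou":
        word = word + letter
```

Remove vowels from 'vector'
`word` takes the values: "" → "v" → "vc" → "vct" → "vctr"

Answer: "vctr"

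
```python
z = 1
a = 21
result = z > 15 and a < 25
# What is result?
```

Trace:
`z = 1` → z = 1
`a = 21` → a = 21
`result = z > 15 and a < 25` → result = False
So result = False

Answer: False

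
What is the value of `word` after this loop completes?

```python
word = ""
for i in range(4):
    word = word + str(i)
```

Concatenate digits 0 to 3
`word` takes the values: "" → "0" → "01" → "012" → "0123"

Answer: "0123"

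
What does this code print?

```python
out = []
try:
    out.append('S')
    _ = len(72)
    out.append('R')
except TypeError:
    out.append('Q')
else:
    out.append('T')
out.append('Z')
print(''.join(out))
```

Execution trace: 'S' (try body) → 'Q' (except TypeError) → 'Z' (after the try/except). Output: SQZ

Answer: SQZ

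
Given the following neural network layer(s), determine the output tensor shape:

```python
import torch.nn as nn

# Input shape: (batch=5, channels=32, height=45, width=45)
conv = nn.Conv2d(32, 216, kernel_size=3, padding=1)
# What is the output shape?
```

Input: (5, 32, 45, 45) -> Output: (5, 216, 45, 45)

Answer: (5, 216, 45, 45)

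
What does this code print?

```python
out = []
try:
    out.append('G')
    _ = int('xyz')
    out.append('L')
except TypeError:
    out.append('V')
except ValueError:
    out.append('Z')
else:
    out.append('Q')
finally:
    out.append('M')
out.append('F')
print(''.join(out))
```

Execution trace: 'G' (try body) → 'Z' (except ValueError) → 'M' (finally) → 'F' (after the try/except). Output: GZMF

Answer: GZMF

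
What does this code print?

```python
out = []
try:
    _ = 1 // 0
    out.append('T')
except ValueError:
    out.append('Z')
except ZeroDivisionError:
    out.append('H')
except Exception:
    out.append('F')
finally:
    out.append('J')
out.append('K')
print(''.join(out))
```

Execution trace: 'H' (except ZeroDivisionError) → 'J' (finally) → 'K' (after the try/except). Output: HJK

Answer: HJK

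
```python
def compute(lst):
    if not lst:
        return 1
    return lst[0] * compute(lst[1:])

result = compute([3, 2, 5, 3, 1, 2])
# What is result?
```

Product over [3, 2, 5, 3, 1, 2] = 3 * 2 * 5 * 3 * 1 * 2 = 180

Answer: 180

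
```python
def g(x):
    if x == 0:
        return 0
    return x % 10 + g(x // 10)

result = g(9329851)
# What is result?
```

Sum of digits of 9329851: 1 + 5 + 8 + 9 + 2 + 3 + 9 = 37

Answer: 37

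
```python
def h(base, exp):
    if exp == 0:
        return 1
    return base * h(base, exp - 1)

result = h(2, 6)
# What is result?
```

h(2, 6) = 2 * 2 * 2 * 2 * 2 * 2 = 64

Answer: 64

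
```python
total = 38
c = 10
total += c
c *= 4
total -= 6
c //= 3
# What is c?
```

Trace:
`total = 38` → total = 38
`c = 10` → c = 10
`total += c` → total = 48
`c *= 4` → c = 40
`total -= 6` → total = 42
`c //= 3` → c = 13
So c = 13

Answer: 13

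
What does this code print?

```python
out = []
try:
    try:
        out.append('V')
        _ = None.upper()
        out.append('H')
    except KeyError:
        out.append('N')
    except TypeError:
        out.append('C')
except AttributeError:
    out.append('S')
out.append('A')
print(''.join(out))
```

Execution trace: 'V' (inner try body) → 'S' (outer except AttributeError) → 'A' (after the try/except). Output: VSA

Answer: VSA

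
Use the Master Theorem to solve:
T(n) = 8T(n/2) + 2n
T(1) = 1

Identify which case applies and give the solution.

a=8, b=2, f(n)=2n. log_2(8) = 3. Since c=1 < 3, Case 1 applies: T(n) = Θ(n^log_b(a)) = O(n^3).

Answer: O(n^3) - Case 1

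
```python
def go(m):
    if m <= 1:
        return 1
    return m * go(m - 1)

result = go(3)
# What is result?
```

go(3) = 3 * 2 * 1 = 6

Answer: 6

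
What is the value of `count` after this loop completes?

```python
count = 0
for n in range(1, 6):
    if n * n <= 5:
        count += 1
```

Count numbers where n² ≤ 5
`count` takes the values: 0 → 1 → 2

Answer: 2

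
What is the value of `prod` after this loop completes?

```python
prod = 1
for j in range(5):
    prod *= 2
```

2^5 = 32
`prod` takes the values: 1 → 2 → 4 → 8 → 16 → 32

Answer: 32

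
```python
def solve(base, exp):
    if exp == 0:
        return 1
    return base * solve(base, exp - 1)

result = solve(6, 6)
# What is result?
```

solve(6, 6) = 6 * 6 * 6 * 6 * 6 * 6 = 46656

Answer: 46656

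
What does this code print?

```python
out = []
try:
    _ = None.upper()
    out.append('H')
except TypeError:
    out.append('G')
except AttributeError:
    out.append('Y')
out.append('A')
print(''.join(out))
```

Execution trace: 'Y' (except AttributeError) → 'A' (after the try/except). Output: YA

Answer: YA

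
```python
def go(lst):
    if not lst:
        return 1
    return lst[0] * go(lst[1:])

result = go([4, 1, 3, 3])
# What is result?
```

Product over [4, 1, 3, 3] = 4 * 1 * 3 * 3 = 36

Answer: 36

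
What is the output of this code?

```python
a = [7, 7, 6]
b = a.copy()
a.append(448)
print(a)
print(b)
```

Key concept: list.copy() creates independent copy.
Step by step:
`a = [7, 7, 6]` → a = [7, 7, 6]
`b = a.copy()` → b = [7, 7, 6]
`a.append(448)` → a = [7, 7, 6, 448]
`print(a)` → prints [7, 7, 6, 448]
`print(b)` → prints [7, 7, 6]

Answer:
[7, 7, 6, 448]
[7, 7, 6]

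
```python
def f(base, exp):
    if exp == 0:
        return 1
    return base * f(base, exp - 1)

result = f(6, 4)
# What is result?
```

f(6, 4) = 6 * 6 * 6 * 6 = 1296

Answer: 1296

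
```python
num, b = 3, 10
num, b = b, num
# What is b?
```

Trace:
`num, b = 3, 10` → num = 3; b = 10
`num, b = b, num` → num = 10; b = 3
So b = 3

Answer: 3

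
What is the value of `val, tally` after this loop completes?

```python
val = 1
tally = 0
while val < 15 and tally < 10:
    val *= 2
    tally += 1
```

Double until >= 15 or 10 iterations
`val, tally` takes the values: (1, 0) → (2, 0) → (2, 1) → (4, 1) → (4, 2) → (8, 2) → (8, 3) → (16, 3) → (16, 4)

Answer: 16, 4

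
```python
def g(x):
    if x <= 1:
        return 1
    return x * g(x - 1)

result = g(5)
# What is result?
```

g(5) = 5 * 4 * 3 * 2 * 1 = 120

Answer: 120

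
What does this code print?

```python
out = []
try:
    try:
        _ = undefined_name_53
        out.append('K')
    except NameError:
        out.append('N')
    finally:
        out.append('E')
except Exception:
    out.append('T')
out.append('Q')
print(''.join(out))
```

Execution trace: 'N' (inner except NameError) → 'E' (inner finally) → 'Q' (after the try/except). Output: NEQ

Answer: NEQ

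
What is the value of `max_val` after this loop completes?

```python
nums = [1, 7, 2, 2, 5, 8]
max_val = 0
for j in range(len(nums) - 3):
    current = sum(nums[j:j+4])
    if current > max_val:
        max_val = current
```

Max sum of 4-element window in [1, 7, 2, 2, 5, 8]
`max_val` takes the values: 0 → 12 → 16 → 17

Answer: 17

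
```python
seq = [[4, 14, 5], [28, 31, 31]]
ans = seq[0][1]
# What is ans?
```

Trace:
`seq = [[4, 14, 5], [28, 31, 31]]` → seq = [[4, 14, 5], [28, 31, 31]]
`ans = seq[0][1]` → ans = 14
So ans = 14

Answer: 14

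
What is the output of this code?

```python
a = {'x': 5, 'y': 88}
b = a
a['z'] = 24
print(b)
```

Key concept: dict aliasing.
Step by step:
`a = {'x': 5, 'y': 88}` → a = {'x': 5, 'y': 88}
`b = a` → b = {'x': 5, 'y': 88} (same object as a)
`a['z'] = 24` → a = {'x': 5, 'y': 88, 'z': 24} (same object as b); b = {'x': 5, 'y': 88, 'z': 24} (same object as a)
`print(b)` → prints {'x': 5, 'y': 88, 'z': 24}

Answer: {'x': 5, 'y': 88, 'z': 24}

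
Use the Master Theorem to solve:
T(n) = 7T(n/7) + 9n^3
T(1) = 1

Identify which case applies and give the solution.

a=7, b=7, f(n)=9n^3. log_7(7) = 1. Since c=3 > 1 and the regularity condition holds (7(n/7)^3 = (7/7^3)n^3 with 7/7^3 < 1), Case 3 applies: T(n) = Θ(f(n)) = O(n^3).

Answer: O(n^3) - Case 3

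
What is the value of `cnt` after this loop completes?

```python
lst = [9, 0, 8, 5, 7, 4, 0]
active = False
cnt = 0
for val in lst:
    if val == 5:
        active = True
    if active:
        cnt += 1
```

Count elements after first 5 in [9, 0, 8, 5, 7, 4, 0]
`cnt` takes the values: 0 → 1 → 2 → 3 → 4

Answer: 4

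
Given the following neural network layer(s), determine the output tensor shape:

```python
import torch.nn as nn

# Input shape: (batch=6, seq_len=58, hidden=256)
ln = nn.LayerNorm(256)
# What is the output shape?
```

Input: (6, 58, 256) -> Output: (6, 58, 256)

Answer: (6, 58, 256)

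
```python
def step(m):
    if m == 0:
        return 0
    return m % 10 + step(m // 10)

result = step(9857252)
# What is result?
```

Sum of digits of 9857252: 2 + 5 + 2 + 7 + 5 + 8 + 9 = 38

Answer: 38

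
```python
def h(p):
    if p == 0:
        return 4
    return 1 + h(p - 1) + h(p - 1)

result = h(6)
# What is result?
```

h(p) = 1 + 2·h(p-1), h(0)=4. Closed form: (4+1)·2^6 - 1 = 319.

Answer: 319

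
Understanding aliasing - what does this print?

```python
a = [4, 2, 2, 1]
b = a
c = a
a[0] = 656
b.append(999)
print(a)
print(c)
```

Key concept: multiple aliases.
Step by step:
`a = [4, 2, 2, 1]` → a = [4, 2, 2, 1]
`b = a` → b = [4, 2, 2, 1] (same object as a)
`c = a` → c = [4, 2, 2, 1] (same object as a, b)
`a[0] = 656` → a = [656, 2, 2, 1] (same object as b, c); b = [656, 2, 2, 1] (same object as a, c); c = [656, 2, 2, 1] (same object as a, b)
`b.append(999)` → a = [656, 2, 2, 1, 999] (same object as b, c); b = [656, 2, 2, 1, 999] (same object as a, c); c = [656, 2, 2, 1, 999] (same object as a, b)
`print(a)` → prints [656, 2, 2, 1, 999]
`print(c)` → prints [656, 2, 2, 1, 999]

Answer:
[656, 2, 2, 1, 999]
[656, 2, 2, 1, 999]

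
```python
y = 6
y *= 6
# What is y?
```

Trace:
`y = 6` → y = 6
`y *= 6` → y = 36
So y = 36

Answer: 36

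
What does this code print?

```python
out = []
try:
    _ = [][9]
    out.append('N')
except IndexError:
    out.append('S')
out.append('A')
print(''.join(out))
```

Execution trace: 'S' (except IndexError) → 'A' (after the try/except). Output: SA

Answer: SA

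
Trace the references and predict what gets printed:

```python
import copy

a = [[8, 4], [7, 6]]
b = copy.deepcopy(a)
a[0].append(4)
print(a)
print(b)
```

Key concept: deep copy is fully independent.
Step by step:
`a = [[8, 4], [7, 6]]` → a = [[8, 4], [7, 6]]
`b = copy.deepcopy(a)` → b = [[8, 4], [7, 6]]
`a[0].append(4)` → a = [[8, 4, 4], [7, 6]]
`print(a)` → prints [[8, 4, 4], [7, 6]]
`print(b)` → prints [[8, 4], [7, 6]]

Answer:
[[8, 4, 4], [7, 6]]
[[8, 4], [7, 6]]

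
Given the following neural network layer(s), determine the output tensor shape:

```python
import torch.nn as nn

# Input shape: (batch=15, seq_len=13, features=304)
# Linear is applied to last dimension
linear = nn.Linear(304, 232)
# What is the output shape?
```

Input: (15, 13, 304) -> Output: (15, 13, 232)

Answer: (15, 13, 232)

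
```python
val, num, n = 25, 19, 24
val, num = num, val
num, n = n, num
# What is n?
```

Trace:
`val, num, n = 25, 19, 24` → val = 25; num = 19; n = 24
`val, num = num, val` → val = 19; num = 25
`num, n = n, num` → num = 24; n = 25
So n = 25

Answer: 25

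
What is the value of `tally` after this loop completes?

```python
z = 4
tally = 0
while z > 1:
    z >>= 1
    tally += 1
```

Count right shifts until 1
`tally` takes the values: 0 → 1 → 2

Answer: 2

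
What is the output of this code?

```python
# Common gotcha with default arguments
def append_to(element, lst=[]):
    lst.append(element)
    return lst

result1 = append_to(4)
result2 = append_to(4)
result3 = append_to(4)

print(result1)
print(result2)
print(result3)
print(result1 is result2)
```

Key concept: mutable default argument gotcha.
Step by step:
`result1 = append_to(4)` → result1 = [4]
`result2 = append_to(4)` → result1 = [4, 4] (same object as result2); result2 = [4, 4] (same object as result1)
`result3 = append_to(4)` → result1 = [4, 4, 4] (same object as result2, result3); result2 = [4, 4, 4] (same object as result1, result3); result3 = [4, 4, 4] (same object as result1, result2)
`print(result1)` → prints [4, 4, 4]
`print(result2)` → prints [4, 4, 4]
`print(result3)` → prints [4, 4, 4]
`print(result1 is result2)` → prints True

Answer:
[4, 4, 4]
[4, 4, 4]
[4, 4, 4]
True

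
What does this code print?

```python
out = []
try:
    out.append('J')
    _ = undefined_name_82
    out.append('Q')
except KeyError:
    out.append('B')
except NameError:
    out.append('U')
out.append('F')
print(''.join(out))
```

Execution trace: 'J' (try body) → 'U' (except NameError) → 'F' (after the try/except). Output: JUF

Answer: JUF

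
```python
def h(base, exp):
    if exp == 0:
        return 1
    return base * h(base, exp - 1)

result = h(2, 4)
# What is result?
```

h(2, 4) = 2 * 2 * 2 * 2 = 16

Answer: 16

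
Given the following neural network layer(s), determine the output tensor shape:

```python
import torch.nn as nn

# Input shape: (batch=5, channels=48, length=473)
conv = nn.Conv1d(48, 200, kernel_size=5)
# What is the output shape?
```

Input: (5, 48, 473) -> Output: (5, 200, 469)

Answer: (5, 200, 469)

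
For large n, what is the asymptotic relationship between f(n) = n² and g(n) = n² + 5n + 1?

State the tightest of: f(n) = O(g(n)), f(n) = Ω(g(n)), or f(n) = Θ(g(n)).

n² vs n² + 5n + 1: f(n) = Θ(g(n)) — they are asymptotically equivalent (lower-order terms are dominated).

Answer: f(n) = Θ(g(n)) — they are asymptotically equivalent (lower-order terms are dominated).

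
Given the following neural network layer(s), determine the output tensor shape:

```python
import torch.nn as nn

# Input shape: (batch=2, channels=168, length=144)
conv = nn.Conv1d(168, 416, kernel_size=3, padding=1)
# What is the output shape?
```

Input: (2, 168, 144) -> Output: (2, 416, 144)

Answer: (2, 416, 144)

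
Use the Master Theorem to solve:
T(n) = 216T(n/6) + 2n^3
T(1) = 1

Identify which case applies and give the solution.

a=216, b=6, f(n)=2n^3. log_6(216) = 3. Since c=3 = 3, Case 2 applies: T(n) = Θ(n^log_b(a) · log n) = O(n^3 log n).

Answer: O(n^3 log n) - Case 2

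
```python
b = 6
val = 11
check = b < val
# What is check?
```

Trace:
`b = 6` → b = 6
`val = 11` → val = 11
`check = b < val` → check = True
So check = True

Answer: True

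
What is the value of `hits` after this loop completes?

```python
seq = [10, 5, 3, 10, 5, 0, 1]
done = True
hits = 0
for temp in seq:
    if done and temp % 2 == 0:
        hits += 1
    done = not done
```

Count even values at even positions
`hits` takes the values: 0 → 1

Answer: 1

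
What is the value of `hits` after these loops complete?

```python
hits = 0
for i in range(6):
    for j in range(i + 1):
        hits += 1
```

Triangle: 1 + 2 + ... + 6
`hits` takes the values: 0 → 1 → 2 → 3 → 4 → 5 → 6 → 7 → 8 → 9 → 10 → 11 → 12 → 13 → 14 → 15 → 16 → 17 → 18 → 19 → 20 → 21

Answer: 21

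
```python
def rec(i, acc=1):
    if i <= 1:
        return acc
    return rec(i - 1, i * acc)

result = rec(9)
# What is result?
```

Accumulator trace (n, acc): (9, 1) -> (8, 9) -> (7, 72) -> (6, 504) -> (5, 3024) -> (4, 15120) -> (3, 60480) -> (2, 181440) -> (1, 362880) -> return 362880

Answer: 362880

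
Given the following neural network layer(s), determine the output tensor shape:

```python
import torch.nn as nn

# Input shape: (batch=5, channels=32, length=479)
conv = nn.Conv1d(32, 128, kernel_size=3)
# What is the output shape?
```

Input: (5, 32, 479) -> Output: (5, 128, 477)

Answer: (5, 128, 477)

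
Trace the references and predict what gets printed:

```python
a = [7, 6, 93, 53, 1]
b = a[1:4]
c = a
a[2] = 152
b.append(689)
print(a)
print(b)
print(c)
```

Key concept: slice vs alias.
Step by step:
`a = [7, 6, 93, 53, 1]` → a = [7, 6, 93, 53, 1]
`b = a[1:4]` → b = [6, 93, 53]
`c = a` → c = [7, 6, 93, 53, 1] (same object as a)
`a[2] = 152` → a = [7, 6, 152, 53, 1] (same object as c); c = [7, 6, 152, 53, 1] (same object as a)
`b.append(689)` → b = [6, 93, 53, 689]
`print(a)` → prints [7, 6, 152, 53, 1]
`print(b)` → prints [6, 93, 53, 689]
`print(c)` → prints [7, 6, 152, 53, 1]

Answer:
[7, 6, 152, 53, 1]
[6, 93, 53, 689]
[7, 6, 152, 53, 1]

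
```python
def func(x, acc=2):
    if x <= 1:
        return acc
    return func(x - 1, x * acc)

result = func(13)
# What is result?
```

Accumulator trace (n, acc): (13, 2) -> (12, 26) -> (11, 312) -> (10, 3432) -> (9, 34320) -> (8, 308880) -> (7, 2471040) -> (6, 17297280) -> (5, 103783680) -> (4, 518918400) -> (3, 2075673600) -> (2, 6227020800) -> (1, 12454041600) -> return 12454041600

Answer: 12454041600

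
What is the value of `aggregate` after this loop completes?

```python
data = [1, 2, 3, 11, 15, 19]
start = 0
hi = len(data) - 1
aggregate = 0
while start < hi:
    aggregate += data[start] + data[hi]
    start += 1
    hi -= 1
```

Sum of pairs from ends
`aggregate` takes the values: 0 → 20 → 37 → 51

Answer: 51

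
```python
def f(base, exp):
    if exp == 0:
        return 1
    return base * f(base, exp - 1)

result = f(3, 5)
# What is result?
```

f(3, 5) = 3 * 3 * 3 * 3 * 3 = 243

Answer: 243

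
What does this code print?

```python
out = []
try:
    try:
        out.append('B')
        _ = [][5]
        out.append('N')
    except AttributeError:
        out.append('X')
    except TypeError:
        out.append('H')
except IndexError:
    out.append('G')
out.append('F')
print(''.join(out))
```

Execution trace: 'B' (inner try body) → 'G' (outer except IndexError) → 'F' (after the try/except). Output: BGF

Answer: BGF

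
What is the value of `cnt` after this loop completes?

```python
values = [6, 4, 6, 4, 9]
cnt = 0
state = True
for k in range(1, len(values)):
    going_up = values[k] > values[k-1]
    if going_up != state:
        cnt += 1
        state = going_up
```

Count direction changes in [6, 4, 6, 4, 9]
`cnt` takes the values: 0 → 1 → 2 → 3 → 4

Answer: 4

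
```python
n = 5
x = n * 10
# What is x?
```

Trace:
`n = 5` → n = 5
`x = n * 10` → x = 50
So x = 50

Answer: 50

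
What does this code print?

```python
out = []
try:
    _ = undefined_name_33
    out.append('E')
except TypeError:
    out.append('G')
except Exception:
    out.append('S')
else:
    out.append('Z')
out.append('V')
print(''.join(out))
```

Execution trace: 'S' (except Exception) → 'V' (after the try/except). Output: SV

Answer: SV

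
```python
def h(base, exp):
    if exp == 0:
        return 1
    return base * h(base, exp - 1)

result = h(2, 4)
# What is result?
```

h(2, 4) = 2 * 2 * 2 * 2 = 16

Answer: 16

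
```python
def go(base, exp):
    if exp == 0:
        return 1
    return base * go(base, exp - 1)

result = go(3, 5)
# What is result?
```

go(3, 5) = 3 * 3 * 3 * 3 * 3 = 243

Answer: 243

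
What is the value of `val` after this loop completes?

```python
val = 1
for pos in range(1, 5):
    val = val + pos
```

Start at 1, add 1 through 4
`val` takes the values: 1 → 2 → 4 → 7 → 11

Answer: 11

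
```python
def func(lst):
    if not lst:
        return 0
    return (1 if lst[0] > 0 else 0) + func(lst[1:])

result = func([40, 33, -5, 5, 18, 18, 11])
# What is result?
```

Count of positive elements in [40, 33, -5, 5, 18, 18, 11] = 6

Answer: 6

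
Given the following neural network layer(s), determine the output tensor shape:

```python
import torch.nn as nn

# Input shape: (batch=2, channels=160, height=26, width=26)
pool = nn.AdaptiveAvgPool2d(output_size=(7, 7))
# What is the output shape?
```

Input: (2, 160, 26, 26) -> Output: (2, 160, 7, 7)

Answer: (2, 160, 7, 7)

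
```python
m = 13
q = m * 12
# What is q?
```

Trace:
`m = 13` → m = 13
`q = m * 12` → q = 156
So q = 156

Answer: 156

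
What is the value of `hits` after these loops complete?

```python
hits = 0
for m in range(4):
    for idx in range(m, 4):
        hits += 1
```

Upper triangle: 4 + 3 + ... + 1
`hits` takes the values: 0 → 1 → 2 → 3 → 4 → 5 → 6 → 7 → 8 → 9 → 10

Answer: 10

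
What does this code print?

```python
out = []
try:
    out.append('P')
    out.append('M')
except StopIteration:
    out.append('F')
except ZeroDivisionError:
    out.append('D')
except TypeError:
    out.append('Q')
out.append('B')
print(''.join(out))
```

Execution trace: 'P' (try body) → 'M' (try body, no exception) → 'B' (after the try/except). Output: PMB

Answer: PMB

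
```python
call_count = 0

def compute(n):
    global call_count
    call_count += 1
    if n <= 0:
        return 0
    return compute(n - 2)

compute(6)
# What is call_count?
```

Linear recursion stepping by 2: 4 calls from n=6 down to ≤0.

Answer: 4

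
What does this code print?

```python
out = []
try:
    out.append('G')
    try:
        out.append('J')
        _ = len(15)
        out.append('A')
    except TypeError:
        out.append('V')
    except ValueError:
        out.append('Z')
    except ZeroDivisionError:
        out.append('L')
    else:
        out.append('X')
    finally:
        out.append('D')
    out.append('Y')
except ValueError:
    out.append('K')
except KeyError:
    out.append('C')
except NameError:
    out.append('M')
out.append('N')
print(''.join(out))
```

Execution trace: 'G' (try body) → 'J' (inner try body) → 'V' (inner except TypeError) → 'D' (inner finally) → 'Y' (try body, no exception) → 'N' (after the try/except). Output: GJVDYN

Answer: GJVDYN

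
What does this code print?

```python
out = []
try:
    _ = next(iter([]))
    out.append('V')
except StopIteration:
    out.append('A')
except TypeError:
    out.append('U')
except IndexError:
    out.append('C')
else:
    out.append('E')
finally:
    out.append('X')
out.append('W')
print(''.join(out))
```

Execution trace: 'A' (except StopIteration) → 'X' (finally) → 'W' (after the try/except). Output: AXW

Answer: AXW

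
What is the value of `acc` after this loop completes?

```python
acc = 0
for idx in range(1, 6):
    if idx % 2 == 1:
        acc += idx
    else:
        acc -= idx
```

Add odd, subtract even
`acc` takes the values: 0 → 1 → -1 → 2 → -2 → 3

Answer: 3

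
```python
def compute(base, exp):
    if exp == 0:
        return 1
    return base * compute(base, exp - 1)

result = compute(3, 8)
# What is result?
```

compute(3, 8) = 3 * 3 * 3 * 3 * 3 * 3 * 3 * 3 = 6561

Answer: 6561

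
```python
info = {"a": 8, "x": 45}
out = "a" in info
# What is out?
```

Trace:
`info = {"a": 8, "x": 45}` → info = {'a': 8, 'x': 45}
`out = "a" in info` → out = True
So out = True

Answer: True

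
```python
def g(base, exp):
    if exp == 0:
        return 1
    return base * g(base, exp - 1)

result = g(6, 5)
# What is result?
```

g(6, 5) = 6 * 6 * 6 * 6 * 6 = 7776

Answer: 7776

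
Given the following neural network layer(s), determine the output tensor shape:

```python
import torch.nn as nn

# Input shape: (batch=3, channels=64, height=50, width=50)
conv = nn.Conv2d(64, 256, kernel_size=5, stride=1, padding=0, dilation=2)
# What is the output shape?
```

Input: (3, 64, 50, 50) -> Output: (3, 256, 42, 42)

Answer: (3, 256, 42, 42)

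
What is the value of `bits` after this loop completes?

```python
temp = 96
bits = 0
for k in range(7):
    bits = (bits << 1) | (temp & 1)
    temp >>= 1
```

Reverse lowest 7 bits of 96
`bits` takes the values: 0 → 1 → 3

Answer: 3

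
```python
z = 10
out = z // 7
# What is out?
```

Trace:
`z = 10` → z = 10
`out = z // 7` → out = 1
So out = 1

Answer: 1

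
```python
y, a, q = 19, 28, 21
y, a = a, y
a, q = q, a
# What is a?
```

Trace:
`y, a, q = 19, 28, 21` → y = 19; a = 28; q = 21
`y, a = a, y` → y = 28; a = 19
`a, q = q, a` → a = 21; q = 19
So a = 21

Answer: 21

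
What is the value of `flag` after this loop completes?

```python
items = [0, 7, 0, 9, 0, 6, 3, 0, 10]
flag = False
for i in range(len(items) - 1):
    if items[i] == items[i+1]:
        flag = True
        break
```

Check consecutive duplicates in [0, 7, 0, 9, 0, 6, 3, 0, 10]
`flag` takes the values: False

Answer: False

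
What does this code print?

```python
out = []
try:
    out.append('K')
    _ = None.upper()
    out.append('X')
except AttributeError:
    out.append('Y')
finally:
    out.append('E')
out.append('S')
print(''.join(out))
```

Execution trace: 'K' (try body) → 'Y' (except AttributeError) → 'E' (finally) → 'S' (after the try/except). Output: KYES

Answer: KYES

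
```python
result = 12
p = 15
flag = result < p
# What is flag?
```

Trace:
`result = 12` → result = 12
`p = 15` → p = 15
`flag = result < p` → flag = True
So flag = True

Answer: True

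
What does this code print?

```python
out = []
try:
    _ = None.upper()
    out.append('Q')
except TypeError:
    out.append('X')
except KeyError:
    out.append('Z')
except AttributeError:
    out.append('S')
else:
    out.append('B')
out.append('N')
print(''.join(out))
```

Execution trace: 'S' (except AttributeError) → 'N' (after the try/except). Output: SN

Answer: SN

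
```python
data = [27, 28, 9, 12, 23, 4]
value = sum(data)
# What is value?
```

Trace:
`data = [27, 28, 9, 12, 23, 4]` → data = [27, 28, 9, 12, 23, 4]
`value = sum(data)` → value = 103
So value = 103

Answer: 103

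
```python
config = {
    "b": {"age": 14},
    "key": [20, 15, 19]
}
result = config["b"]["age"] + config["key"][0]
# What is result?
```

Trace:
`config = { ...` → config = {'b': {'age': 14}, 'key': [20, 15, 19]}
`result = config["b"]["age"] + config["key"][0]` → result = 34
So result = 34

Answer: 34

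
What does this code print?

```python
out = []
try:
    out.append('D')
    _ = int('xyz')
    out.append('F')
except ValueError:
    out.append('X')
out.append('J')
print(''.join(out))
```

Execution trace: 'D' (try body) → 'X' (except ValueError) → 'J' (after the try/except). Output: DXJ

Answer: DXJ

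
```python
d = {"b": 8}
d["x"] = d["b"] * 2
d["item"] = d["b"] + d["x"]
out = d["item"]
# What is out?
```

Trace:
`d = {"b": 8}` → d = {'b': 8}
`d["x"] = d["b"] * 2` → d = {'b': 8, 'x': 16}
`d["item"] = d["b"] + d["x"]` → d = {'b': 8, 'x': 16, 'item': 24}
`out = d["item"]` → out = 24
So out = 24

Answer: 24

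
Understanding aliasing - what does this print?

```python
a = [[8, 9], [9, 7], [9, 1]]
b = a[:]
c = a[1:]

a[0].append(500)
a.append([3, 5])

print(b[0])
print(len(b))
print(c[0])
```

Key concept: slice with nested mutation.
Step by step:
`a = [[8, 9], [9, 7], [9, 1]]` → a = [[8, 9], [9, 7], [9, 1]]
`b = a[:]` → b = [[8, 9], [9, 7], [9, 1]]
`c = a[1:]` → c = [[9, 7], [9, 1]]
`a[0].append(500)` → a = [[8, 9, 500], [9, 7], [9, 1]]; b = [[8, 9, 500], [9, 7], [9, 1]]
`a.append([3, 5])` → a = [[8, 9, 500], [9, 7], [9, 1], [3, 5]]
`print(b[0])` → prints [8, 9, 500]
`print(len(b))` → prints 3
`print(c[0])` → prints [9, 7]

Answer:
[8, 9, 500]
3
[9, 7]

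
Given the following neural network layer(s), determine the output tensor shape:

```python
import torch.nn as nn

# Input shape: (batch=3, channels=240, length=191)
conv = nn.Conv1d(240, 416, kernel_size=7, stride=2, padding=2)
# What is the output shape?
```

Input: (3, 240, 191) -> Output: (3, 416, 95)

Answer: (3, 416, 95)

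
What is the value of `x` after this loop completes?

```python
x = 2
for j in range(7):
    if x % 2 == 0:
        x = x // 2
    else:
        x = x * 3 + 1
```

Collatz-style transformation from 2
`x` takes the values: 2 → 1 → 4 → 2 → 1 → 4 → 2 → 1

Answer: 1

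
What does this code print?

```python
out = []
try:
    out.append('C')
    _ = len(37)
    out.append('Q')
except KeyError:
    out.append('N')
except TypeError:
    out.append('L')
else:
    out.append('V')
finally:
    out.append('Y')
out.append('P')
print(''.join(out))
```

Execution trace: 'C' (try body) → 'L' (except TypeError) → 'Y' (finally) → 'P' (after the try/except). Output: CLYP

Answer: CLYP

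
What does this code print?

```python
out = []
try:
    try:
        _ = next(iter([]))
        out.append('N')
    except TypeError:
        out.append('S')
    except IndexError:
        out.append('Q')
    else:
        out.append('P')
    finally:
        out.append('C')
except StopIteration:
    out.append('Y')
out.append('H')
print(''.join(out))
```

Execution trace: 'C' (finally) → 'Y' (outer except StopIteration) → 'H' (after the try/except). Output: CYH

Answer: CYH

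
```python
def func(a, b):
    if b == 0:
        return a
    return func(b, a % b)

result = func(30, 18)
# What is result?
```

func(30, 18) -> func(18, 12) -> func(12, 6) -> func(6, 0) -> 6

Answer: 6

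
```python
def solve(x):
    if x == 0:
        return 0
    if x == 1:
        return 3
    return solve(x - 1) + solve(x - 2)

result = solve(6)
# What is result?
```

Build up from base cases: solve(0)=0, solve(1)=3, solve(2)=3, solve(3)=6, solve(4)=9, solve(5)=15, solve(6)=24

Answer: 24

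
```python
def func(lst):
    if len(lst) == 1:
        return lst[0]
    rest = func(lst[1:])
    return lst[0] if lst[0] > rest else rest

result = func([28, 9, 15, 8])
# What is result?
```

Recursive max over [28, 9, 15, 8] = 28

Answer: 28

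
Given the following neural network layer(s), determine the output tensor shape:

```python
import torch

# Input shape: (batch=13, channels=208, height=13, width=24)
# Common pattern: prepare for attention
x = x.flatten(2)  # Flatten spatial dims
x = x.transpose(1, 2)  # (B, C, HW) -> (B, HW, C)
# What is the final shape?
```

Input: (13, 208, 13, 24) -> after flatten(2): (13, 208, 312) -> Output: (13, 312, 208)

Answer: (13, 312, 208)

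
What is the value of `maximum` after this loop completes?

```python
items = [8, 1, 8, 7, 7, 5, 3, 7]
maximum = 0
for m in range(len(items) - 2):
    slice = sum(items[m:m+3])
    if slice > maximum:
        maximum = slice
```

Max sum of 3-element window in [8, 1, 8, 7, 7, 5, 3, 7]
`maximum` takes the values: 0 → 17 → 22

Answer: 22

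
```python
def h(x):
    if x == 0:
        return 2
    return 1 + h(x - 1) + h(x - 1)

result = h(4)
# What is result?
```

h(x) = 1 + 2·h(x-1), h(0)=2. Closed form: (2+1)·2^4 - 1 = 47.

Answer: 47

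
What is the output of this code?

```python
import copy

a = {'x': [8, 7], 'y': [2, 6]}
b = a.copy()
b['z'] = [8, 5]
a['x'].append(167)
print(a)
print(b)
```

Key concept: shallow copy of dict with mutable values.
Step by step:
`a = {'x': [8, 7], 'y': [2, 6]}` → a = {'x': [8, 7], 'y': [2, 6]}
`b = a.copy()` → b = {'x': [8, 7], 'y': [2, 6]}
`b['z'] = [8, 5]` → b = {'x': [8, 7], 'y': [2, 6], 'z': [8, 5]}
`a['x'].append(167)` → a = {'x': [8, 7, 167], 'y': [2, 6]}; b = {'x': [8, 7, 167], 'y': [2, 6], 'z': [8, 5]}
`print(a)` → prints {'x': [8, 7, 167], 'y': [2, 6]}
`print(b)` → prints {'x': [8, 7, 167], 'y': [2, 6], 'z': [8, 5]}

Answer:
{'x': [8, 7, 167], 'y': [2, 6]}
{'x': [8, 7, 167], 'y': [2, 6], 'z': [8, 5]}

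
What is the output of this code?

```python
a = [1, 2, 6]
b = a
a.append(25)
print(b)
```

Key concept: basic list aliasing.
Step by step:
`a = [1, 2, 6]` → a = [1, 2, 6]
`b = a` → b = [1, 2, 6] (same object as a)
`a.append(25)` → a = [1, 2, 6, 25] (same object as b); b = [1, 2, 6, 25] (same object as a)
`print(b)` → prints [1, 2, 6, 25]

Answer: [1, 2, 6, 25]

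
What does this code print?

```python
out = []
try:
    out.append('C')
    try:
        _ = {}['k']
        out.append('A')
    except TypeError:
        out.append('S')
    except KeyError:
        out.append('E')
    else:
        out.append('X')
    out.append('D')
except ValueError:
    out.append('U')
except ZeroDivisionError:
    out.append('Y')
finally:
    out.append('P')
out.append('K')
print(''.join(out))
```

Execution trace: 'C' (try body) → 'E' (inner except KeyError) → 'D' (try body, no exception) → 'P' (finally) → 'K' (after the try/except). Output: CEDPK

Answer: CEDPK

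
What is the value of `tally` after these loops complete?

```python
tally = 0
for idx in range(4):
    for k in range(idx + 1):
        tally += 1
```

Triangle: 1 + 2 + ... + 4
`tally` takes the values: 0 → 1 → 2 → 3 → 4 → 5 → 6 → 7 → 8 → 9 → 10

Answer: 10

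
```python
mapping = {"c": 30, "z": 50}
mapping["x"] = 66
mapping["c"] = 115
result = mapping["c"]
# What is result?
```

Trace:
`mapping = {"c": 30, "z": 50}` → mapping = {'c': 30, 'z': 50}
`mapping["x"] = 66` → mapping = {'c': 30, 'z': 50, 'x': 66}
`mapping["c"] = 115` → mapping = {'c': 115, 'z': 50, 'x': 66}
`result = mapping["c"]` → result = 115
So result = 115

Answer: 115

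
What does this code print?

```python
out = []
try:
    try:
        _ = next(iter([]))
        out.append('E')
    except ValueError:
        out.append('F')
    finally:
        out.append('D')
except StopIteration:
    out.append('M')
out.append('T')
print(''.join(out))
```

Execution trace: 'D' (finally) → 'M' (outer except StopIteration) → 'T' (after the try/except). Output: DMT

Answer: DMT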